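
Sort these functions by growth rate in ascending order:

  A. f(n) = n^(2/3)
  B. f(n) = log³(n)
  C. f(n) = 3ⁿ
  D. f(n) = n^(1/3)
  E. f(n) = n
B < D < A < E < C

Comparing growth rates:
B = log³(n) is O(log³ n)
D = n^(1/3) is O(n^(1/3))
A = n^(2/3) is O(n^(2/3))
E = n is O(n)
C = 3ⁿ is O(3ⁿ)

Therefore, the order from slowest to fastest is: B < D < A < E < C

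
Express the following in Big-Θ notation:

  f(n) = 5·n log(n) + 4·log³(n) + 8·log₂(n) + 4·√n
Θ(n log n)

Order the terms by growth rate: 8·log₂(n) ≺ 4·log³(n) ≺ 4·√n ≺ 5·n log(n).
The fastest-growing term 5·n log(n) dominates as n → ∞; dropping its constant factor gives Θ(n log n).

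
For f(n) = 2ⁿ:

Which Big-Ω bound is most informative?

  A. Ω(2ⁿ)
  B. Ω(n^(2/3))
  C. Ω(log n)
A

f(n) = 2ⁿ is Ω(2ⁿ).
All listed options are valid Big-Ω bounds (lower bounds),
but Ω(2ⁿ) is the tightest (largest valid bound).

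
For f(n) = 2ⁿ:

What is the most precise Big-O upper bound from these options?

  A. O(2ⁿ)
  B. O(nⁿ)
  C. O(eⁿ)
A

f(n) = 2ⁿ is O(2ⁿ).
All listed options are valid Big-O bounds (upper bounds),
but O(2ⁿ) is the tightest (smallest valid bound).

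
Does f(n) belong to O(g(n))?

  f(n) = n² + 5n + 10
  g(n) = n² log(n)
True

f(n) = n² + 5n + 10 is O(n²), and g(n) = n² log(n) is O(n² log n).
Since O(n²) ⊆ O(n² log n) (f grows no faster than g), f(n) = O(g(n)) is true.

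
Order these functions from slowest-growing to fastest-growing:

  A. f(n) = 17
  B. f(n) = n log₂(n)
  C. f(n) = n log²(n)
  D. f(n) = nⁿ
A < B < C < D

Comparing growth rates:
A = 17 is O(1)
B = n log₂(n) is O(n log n)
C = n log²(n) is O(n log² n)
D = nⁿ is O(nⁿ)

Therefore, the order from slowest to fastest is: A < B < C < D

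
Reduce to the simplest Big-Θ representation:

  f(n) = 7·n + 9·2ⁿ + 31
Θ(2ⁿ)

Order the terms by growth rate: 31 ≺ 7·n ≺ 9·2ⁿ.
The fastest-growing term 9·2ⁿ dominates as n → ∞; dropping its constant factor gives Θ(2ⁿ).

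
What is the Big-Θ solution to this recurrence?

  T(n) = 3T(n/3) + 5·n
Θ(n log n)

Master Theorem: a = 3, b = 3, f(n) = 5·n.
Compute the critical exponent d = log₃(3) = 1.
Compare f(n) = Θ(n) against n^d:
  k = 1 = d, so f(n) = Θ(n^d) — Case 2.
  Work is balanced across levels: T(n) = Θ(n^d log n) = Θ(n log n).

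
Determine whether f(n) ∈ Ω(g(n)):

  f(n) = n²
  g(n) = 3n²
True

f(n) = n² and g(n) = 3n² are both O(n²).
Big-Ω permits equal growth rates (f ≥ c·g for some c > 0), so f(n) = Ω(g(n)) is true.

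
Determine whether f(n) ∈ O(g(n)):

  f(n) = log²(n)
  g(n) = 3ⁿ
True

f(n) = log²(n) is O(log² n), and g(n) = 3ⁿ is O(3ⁿ).
Since O(log² n) ⊆ O(3ⁿ) (f grows no faster than g), f(n) = O(g(n)) is true.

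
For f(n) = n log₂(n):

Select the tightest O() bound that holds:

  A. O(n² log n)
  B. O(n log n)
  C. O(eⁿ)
B

f(n) = n log₂(n) is O(n log n).
All listed options are valid Big-O bounds (upper bounds),
but O(n log n) is the tightest (smallest valid bound).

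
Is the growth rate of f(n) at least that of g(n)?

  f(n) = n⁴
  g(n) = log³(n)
True

f(n) = n⁴ is O(n⁴), and g(n) = log³(n) is O(log³ n).
Since O(n⁴) grows at least as fast as O(log³ n), f(n) = Ω(g(n)) is true.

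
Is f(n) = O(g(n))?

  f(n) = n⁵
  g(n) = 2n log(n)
False

f(n) = n⁵ is O(n⁵), and g(n) = 2n log(n) is O(n log n).
Since O(n⁵) grows faster than O(n log n), f(n) = O(g(n)) is false.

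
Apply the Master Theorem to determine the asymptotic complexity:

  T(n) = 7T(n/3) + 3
Θ(n^log₃(7))

Master Theorem: a = 7, b = 3, f(n) = 3.
Compute the critical exponent d = log₃(7) = 1.771.
Compare f(n) = Θ(1) against n^d:
  k = 0 < d = 1.771, so f(n) = O(n^(d-ε)) — Case 1.
  The recursion cost dominates: T(n) = Θ(n^d) = Θ(n^log₃(7)).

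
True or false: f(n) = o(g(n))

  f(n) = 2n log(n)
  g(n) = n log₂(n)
False

f(n) = 2n log(n) is O(n log n), and g(n) = n log₂(n) is O(n log n).
Since they have the same growth rate, f(n) = o(g(n)) is false.
(f = o(g) requires f to grow strictly slower, not equal.)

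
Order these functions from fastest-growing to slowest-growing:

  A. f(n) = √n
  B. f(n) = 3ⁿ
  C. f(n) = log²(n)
B > A > C

Comparing growth rates:
B = 3ⁿ is O(3ⁿ)
A = √n is O(√n)
C = log²(n) is O(log² n)

Therefore, the order from fastest to slowest is: B > A > C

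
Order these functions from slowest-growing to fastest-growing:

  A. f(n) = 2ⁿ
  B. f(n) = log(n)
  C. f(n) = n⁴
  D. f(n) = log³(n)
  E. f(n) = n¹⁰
B < D < C < E < A

Comparing growth rates:
B = log(n) is O(log n)
D = log³(n) is O(log³ n)
C = n⁴ is O(n⁴)
E = n¹⁰ is O(n¹⁰)
A = 2ⁿ is O(2ⁿ)

Therefore, the order from slowest to fastest is: B < D < C < E < A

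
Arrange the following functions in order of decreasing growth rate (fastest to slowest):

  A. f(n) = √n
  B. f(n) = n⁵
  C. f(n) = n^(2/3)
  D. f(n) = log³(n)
B > C > A > D

Comparing growth rates:
B = n⁵ is O(n⁵)
C = n^(2/3) is O(n^(2/3))
A = √n is O(√n)
D = log³(n) is O(log³ n)

Therefore, the order from fastest to slowest is: B > C > A > D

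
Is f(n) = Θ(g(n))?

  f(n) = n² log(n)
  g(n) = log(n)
False

f(n) = n² log(n) is O(n² log n), and g(n) = log(n) is O(log n).
Since they have different growth rates, f(n) = Θ(g(n)) is false.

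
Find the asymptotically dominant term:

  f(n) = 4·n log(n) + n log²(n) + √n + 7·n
n log²(n)

Looking at each term:
  - 4·n log(n) is O(n log n)
  - n log²(n) is O(n log² n)
  - √n is O(√n)
  - 7·n is O(n)

The term n log²(n) (O(n log² n)) grows fastest and dominates all others.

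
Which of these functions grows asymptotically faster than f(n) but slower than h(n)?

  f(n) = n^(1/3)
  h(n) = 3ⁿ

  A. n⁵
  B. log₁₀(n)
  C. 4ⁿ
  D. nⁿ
A

We need g(n) with n^(1/3) = o(g(n)) and g(n) = o(3ⁿ), i.e. O(n^(1/3)) ≺ g ≺ O(3ⁿ).
Check each option:
  A. n⁵ — O(n⁵) is strictly between O(n^(1/3)) and O(3ⁿ) ✓
  B. log₁₀(n) — O(log n) does not grow strictly faster than f(n)
  C. 4ⁿ — O(4ⁿ) does not grow strictly slower than h(n)
  D. nⁿ — O(nⁿ) does not grow strictly slower than h(n)

Only option A (n⁵) lies strictly between.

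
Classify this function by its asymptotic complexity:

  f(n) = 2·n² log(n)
O(n² log n)

The dominant term in 2·n² log(n) is 2·n² log(n), which is Θ(n² log n).
Constants are absorbed, so the tightest bound is O(n² log n).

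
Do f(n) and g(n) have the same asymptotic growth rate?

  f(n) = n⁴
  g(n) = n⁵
False

f(n) = n⁴ is O(n⁴), and g(n) = n⁵ is O(n⁵).
Since they have different growth rates, f(n) = Θ(g(n)) is false.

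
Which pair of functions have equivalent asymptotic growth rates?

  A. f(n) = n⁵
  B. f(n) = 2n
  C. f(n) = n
B and C

Examining each function:
  A. n⁵ is O(n⁵)
  B. 2n is O(n)
  C. n is O(n)

Functions B and C both have the same complexity class.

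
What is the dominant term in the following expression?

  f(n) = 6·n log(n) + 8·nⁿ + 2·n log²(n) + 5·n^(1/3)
8·nⁿ

Looking at each term:
  - 6·n log(n) is O(n log n)
  - 8·nⁿ is O(nⁿ)
  - 2·n log²(n) is O(n log² n)
  - 5·n^(1/3) is O(n^(1/3))

The term 8·nⁿ (O(nⁿ)) grows fastest and dominates all others.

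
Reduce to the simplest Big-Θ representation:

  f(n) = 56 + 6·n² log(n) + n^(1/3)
Θ(n² log n)

Order the terms by growth rate: 56 ≺ n^(1/3) ≺ 6·n² log(n).
The fastest-growing term 6·n² log(n) dominates as n → ∞; dropping its constant factor gives Θ(n² log n).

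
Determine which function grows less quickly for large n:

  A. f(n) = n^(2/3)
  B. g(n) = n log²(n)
A

f(n) = n^(2/3) is O(n^(2/3)), while g(n) = n log²(n) is O(n log² n).
Since O(n^(2/3)) grows slower than O(n log² n), f(n) is dominated.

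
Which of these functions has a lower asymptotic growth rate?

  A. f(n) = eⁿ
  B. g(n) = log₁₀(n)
B

f(n) = eⁿ is O(eⁿ), while g(n) = log₁₀(n) is O(log n).
Since O(log n) grows slower than O(eⁿ), g(n) is dominated.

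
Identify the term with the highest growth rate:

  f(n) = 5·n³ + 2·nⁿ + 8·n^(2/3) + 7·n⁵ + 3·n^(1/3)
2·nⁿ

Looking at each term:
  - 5·n³ is O(n³)
  - 2·nⁿ is O(nⁿ)
  - 8·n^(2/3) is O(n^(2/3))
  - 7·n⁵ is O(n⁵)
  - 3·n^(1/3) is O(n^(1/3))

The term 2·nⁿ (O(nⁿ)) grows fastest and dominates all others.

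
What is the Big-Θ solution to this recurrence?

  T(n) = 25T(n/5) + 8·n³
Θ(n³)

Master Theorem: a = 25, b = 5, f(n) = 8·n³.
Compute the critical exponent d = log₅(25) = 2.
Compare f(n) = Θ(n³) against n^d:
  k = 3 > d = 2, so f(n) = Ω(n^(d+ε)) — Case 3.
  Regularity: a·(n/b)^3/n^3 = a/b^3 = 25/125 < 1 ✓.
  The top-level work dominates: T(n) = Θ(f(n)) = Θ(n³).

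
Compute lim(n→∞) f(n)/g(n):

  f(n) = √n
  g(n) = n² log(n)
0

Since √n (O(√n)) grows slower than n² log(n) (O(n² log n)),
the ratio f(n)/g(n) → 0 as n → ∞.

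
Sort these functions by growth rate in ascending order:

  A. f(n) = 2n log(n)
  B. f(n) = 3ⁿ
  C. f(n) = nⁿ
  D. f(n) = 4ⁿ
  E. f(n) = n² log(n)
A < E < B < D < C

Comparing growth rates:
A = 2n log(n) is O(n log n)
E = n² log(n) is O(n² log n)
B = 3ⁿ is O(3ⁿ)
D = 4ⁿ is O(4ⁿ)
C = nⁿ is O(nⁿ)

Therefore, the order from slowest to fastest is: A < E < B < D < C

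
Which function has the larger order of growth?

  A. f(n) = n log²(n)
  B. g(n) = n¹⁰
B

f(n) = n log²(n) is O(n log² n), while g(n) = n¹⁰ is O(n¹⁰).
Since O(n¹⁰) grows faster than O(n log² n), g(n) dominates.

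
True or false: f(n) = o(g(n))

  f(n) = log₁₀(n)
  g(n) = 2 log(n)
False

f(n) = log₁₀(n) is O(log n), and g(n) = 2 log(n) is O(log n).
Since they have the same growth rate, f(n) = o(g(n)) is false.
(f = o(g) requires f to grow strictly slower, not equal.)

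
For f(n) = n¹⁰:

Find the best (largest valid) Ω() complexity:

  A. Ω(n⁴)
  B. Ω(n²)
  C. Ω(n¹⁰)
C

f(n) = n¹⁰ is Ω(n¹⁰).
All listed options are valid Big-Ω bounds (lower bounds),
but Ω(n¹⁰) is the tightest (largest valid bound).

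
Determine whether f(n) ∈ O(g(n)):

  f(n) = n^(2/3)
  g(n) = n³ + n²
True

f(n) = n^(2/3) is O(n^(2/3)), and g(n) = n³ + n² is O(n³).
Since O(n^(2/3)) ⊆ O(n³) (f grows no faster than g), f(n) = O(g(n)) is true.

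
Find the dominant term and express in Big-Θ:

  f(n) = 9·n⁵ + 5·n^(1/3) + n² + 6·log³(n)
Θ(n⁵)

Order the terms by growth rate: 6·log³(n) ≺ 5·n^(1/3) ≺ n² ≺ 9·n⁵.
The fastest-growing term 9·n⁵ dominates as n → ∞; dropping its constant factor gives Θ(n⁵).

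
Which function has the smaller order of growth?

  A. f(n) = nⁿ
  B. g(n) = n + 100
B

f(n) = nⁿ is O(nⁿ), while g(n) = n + 100 is O(n).
Since O(n) grows slower than O(nⁿ), g(n) is dominated.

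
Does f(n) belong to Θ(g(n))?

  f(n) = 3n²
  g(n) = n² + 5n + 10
True

f(n) = 3n² and g(n) = n² + 5n + 10 are both O(n²).
Since they have the same asymptotic growth rate, f(n) = Θ(g(n)) is true.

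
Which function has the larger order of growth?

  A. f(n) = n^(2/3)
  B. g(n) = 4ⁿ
B

f(n) = n^(2/3) is O(n^(2/3)), while g(n) = 4ⁿ is O(4ⁿ).
Since O(4ⁿ) grows faster than O(n^(2/3)), g(n) dominates.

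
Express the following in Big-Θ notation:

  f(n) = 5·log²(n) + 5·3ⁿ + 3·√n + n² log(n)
Θ(3ⁿ)

Order the terms by growth rate: 5·log²(n) ≺ 3·√n ≺ n² log(n) ≺ 5·3ⁿ.
The fastest-growing term 5·3ⁿ dominates as n → ∞; dropping its constant factor gives Θ(3ⁿ).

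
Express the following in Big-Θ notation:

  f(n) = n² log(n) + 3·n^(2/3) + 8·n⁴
Θ(n⁴)

Order the terms by growth rate: 3·n^(2/3) ≺ n² log(n) ≺ 8·n⁴.
The fastest-growing term 8·n⁴ dominates as n → ∞; dropping its constant factor gives Θ(n⁴).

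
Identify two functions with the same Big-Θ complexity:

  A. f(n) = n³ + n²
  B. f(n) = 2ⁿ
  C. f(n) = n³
A and C

Examining each function:
  A. n³ + n² is O(n³)
  B. 2ⁿ is O(2ⁿ)
  C. n³ is O(n³)

Functions A and C both have the same complexity class.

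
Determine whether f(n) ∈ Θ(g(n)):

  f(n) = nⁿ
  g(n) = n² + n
False

f(n) = nⁿ is O(nⁿ), and g(n) = n² + n is O(n²).
Since they have different growth rates, f(n) = Θ(g(n)) is false.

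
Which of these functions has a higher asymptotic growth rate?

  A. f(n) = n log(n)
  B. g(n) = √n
A

f(n) = n log(n) is O(n log n), while g(n) = √n is O(√n).
Since O(n log n) grows faster than O(√n), f(n) dominates.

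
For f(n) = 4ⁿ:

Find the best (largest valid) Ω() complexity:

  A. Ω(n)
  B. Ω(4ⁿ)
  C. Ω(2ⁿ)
B

f(n) = 4ⁿ is Ω(4ⁿ).
All listed options are valid Big-Ω bounds (lower bounds),
but Ω(4ⁿ) is the tightest (largest valid bound).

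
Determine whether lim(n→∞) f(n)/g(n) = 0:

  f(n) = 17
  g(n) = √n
True

f(n) = 17 is O(1), and g(n) = √n is O(√n).
Since O(1) grows strictly slower than O(√n), f(n) = o(g(n)) is true.
This means lim(n→∞) f(n)/g(n) = 0.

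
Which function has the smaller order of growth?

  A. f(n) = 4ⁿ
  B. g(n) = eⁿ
B

f(n) = 4ⁿ is O(4ⁿ), while g(n) = eⁿ is O(eⁿ).
Since O(eⁿ) grows slower than O(4ⁿ), g(n) is dominated.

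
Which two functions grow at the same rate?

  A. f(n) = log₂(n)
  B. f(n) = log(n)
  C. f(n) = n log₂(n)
A and B

Examining each function:
  A. log₂(n) is O(log n)
  B. log(n) is O(log n)
  C. n log₂(n) is O(n log n)

Functions A and B both have the same complexity class.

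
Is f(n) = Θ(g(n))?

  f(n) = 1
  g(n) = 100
True

f(n) = 1 and g(n) = 100 are both O(1).
Since they have the same asymptotic growth rate, f(n) = Θ(g(n)) is true.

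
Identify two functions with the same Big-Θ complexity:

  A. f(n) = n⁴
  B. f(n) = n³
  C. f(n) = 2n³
B and C

Examining each function:
  A. n⁴ is O(n⁴)
  B. n³ is O(n³)
  C. 2n³ is O(n³)

Functions B and C both have the same complexity class.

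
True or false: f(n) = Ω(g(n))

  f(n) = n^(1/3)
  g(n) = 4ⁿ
False

f(n) = n^(1/3) is O(n^(1/3)), and g(n) = 4ⁿ is O(4ⁿ).
Since O(n^(1/3)) grows slower than O(4ⁿ), f(n) = Ω(g(n)) is false.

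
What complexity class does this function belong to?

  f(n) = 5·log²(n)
O(log² n)

The dominant term in 5·log²(n) is 5·log²(n), which is Θ(log² n).
Constants are absorbed, so the tightest bound is O(log² n).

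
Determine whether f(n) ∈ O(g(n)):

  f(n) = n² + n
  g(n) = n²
True

f(n) = n² + n and g(n) = n² are both O(n²).
Big-O permits equal growth rates (f ≤ c·g for some c), so f(n) = O(g(n)) is true.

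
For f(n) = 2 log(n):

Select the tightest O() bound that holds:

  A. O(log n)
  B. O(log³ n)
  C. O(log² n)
A

f(n) = 2 log(n) is O(log n).
All listed options are valid Big-O bounds (upper bounds),
but O(log n) is the tightest (smallest valid bound).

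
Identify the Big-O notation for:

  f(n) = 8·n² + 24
O(n²)

The dominant term in 8·n² + 24 is 8·n², which is Θ(n²).
Lower-order terms (24) are asymptotically negligible.
Constants are absorbed, so the tightest bound is O(n²).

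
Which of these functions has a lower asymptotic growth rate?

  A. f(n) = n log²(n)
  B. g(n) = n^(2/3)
B

f(n) = n log²(n) is O(n log² n), while g(n) = n^(2/3) is O(n^(2/3)).
Since O(n^(2/3)) grows slower than O(n log² n), g(n) is dominated.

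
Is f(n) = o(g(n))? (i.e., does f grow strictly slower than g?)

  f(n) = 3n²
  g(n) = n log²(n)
False

f(n) = 3n² is O(n²), and g(n) = n log²(n) is O(n log² n).
Since O(n²) grows faster than or equal to O(n log² n), f(n) = o(g(n)) is false.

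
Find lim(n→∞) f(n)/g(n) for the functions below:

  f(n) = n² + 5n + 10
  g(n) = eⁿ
0

Since n² + 5n + 10 (O(n²)) grows slower than eⁿ (O(eⁿ)),
the ratio f(n)/g(n) → 0 as n → ∞.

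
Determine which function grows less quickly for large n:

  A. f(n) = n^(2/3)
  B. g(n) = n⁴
A

f(n) = n^(2/3) is O(n^(2/3)), while g(n) = n⁴ is O(n⁴).
Since O(n^(2/3)) grows slower than O(n⁴), f(n) is dominated.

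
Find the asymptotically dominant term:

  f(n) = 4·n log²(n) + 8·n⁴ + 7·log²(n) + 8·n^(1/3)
8·n⁴

Looking at each term:
  - 4·n log²(n) is O(n log² n)
  - 8·n⁴ is O(n⁴)
  - 7·log²(n) is O(log² n)
  - 8·n^(1/3) is O(n^(1/3))

The term 8·n⁴ (O(n⁴)) grows fastest and dominates all others.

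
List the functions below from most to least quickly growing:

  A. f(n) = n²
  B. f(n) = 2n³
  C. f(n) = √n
B > A > C

Comparing growth rates:
B = 2n³ is O(n³)
A = n² is O(n²)
C = √n is O(√n)

Therefore, the order from fastest to slowest is: B > A > C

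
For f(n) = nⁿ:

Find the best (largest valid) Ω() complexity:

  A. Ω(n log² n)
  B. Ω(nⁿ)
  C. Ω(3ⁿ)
B

f(n) = nⁿ is Ω(nⁿ).
All listed options are valid Big-Ω bounds (lower bounds),
but Ω(nⁿ) is the tightest (largest valid bound).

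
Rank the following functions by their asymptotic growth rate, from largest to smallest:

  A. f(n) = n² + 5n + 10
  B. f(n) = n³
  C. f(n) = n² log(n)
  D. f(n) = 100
B > C > A > D

Comparing growth rates:
B = n³ is O(n³)
C = n² log(n) is O(n² log n)
A = n² + 5n + 10 is O(n²)
D = 100 is O(1)

Therefore, the order from fastest to slowest is: B > C > A > D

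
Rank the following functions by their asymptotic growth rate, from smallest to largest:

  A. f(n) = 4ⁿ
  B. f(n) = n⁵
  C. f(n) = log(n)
C < B < A

Comparing growth rates:
C = log(n) is O(log n)
B = n⁵ is O(n⁵)
A = 4ⁿ is O(4ⁿ)

Therefore, the order from slowest to fastest is: C < B < A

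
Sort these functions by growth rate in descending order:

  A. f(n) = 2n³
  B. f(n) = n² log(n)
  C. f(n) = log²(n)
A > B > C

Comparing growth rates:
A = 2n³ is O(n³)
B = n² log(n) is O(n² log n)
C = log²(n) is O(log² n)

Therefore, the order from fastest to slowest is: A > B > C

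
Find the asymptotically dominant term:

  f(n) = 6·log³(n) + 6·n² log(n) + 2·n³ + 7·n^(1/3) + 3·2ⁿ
3·2ⁿ

Looking at each term:
  - 6·log³(n) is O(log³ n)
  - 6·n² log(n) is O(n² log n)
  - 2·n³ is O(n³)
  - 7·n^(1/3) is O(n^(1/3))
  - 3·2ⁿ is O(2ⁿ)

The term 3·2ⁿ (O(2ⁿ)) grows fastest and dominates all others.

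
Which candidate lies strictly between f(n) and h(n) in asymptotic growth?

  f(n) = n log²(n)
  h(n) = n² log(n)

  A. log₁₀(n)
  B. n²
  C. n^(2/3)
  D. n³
B

We need g(n) with n log²(n) = o(g(n)) and g(n) = o(n² log(n)), i.e. O(n log² n) ≺ g ≺ O(n² log n).
Check each option:
  A. log₁₀(n) — O(log n) does not grow strictly faster than f(n)
  B. n² — O(n²) is strictly between O(n log² n) and O(n² log n) ✓
  C. n^(2/3) — O(n^(2/3)) does not grow strictly faster than f(n)
  D. n³ — O(n³) does not grow strictly slower than h(n)

Only option B (n²) lies strictly between.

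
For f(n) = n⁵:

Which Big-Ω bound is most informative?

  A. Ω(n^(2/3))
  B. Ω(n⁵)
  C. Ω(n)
B

f(n) = n⁵ is Ω(n⁵).
All listed options are valid Big-Ω bounds (lower bounds),
but Ω(n⁵) is the tightest (largest valid bound).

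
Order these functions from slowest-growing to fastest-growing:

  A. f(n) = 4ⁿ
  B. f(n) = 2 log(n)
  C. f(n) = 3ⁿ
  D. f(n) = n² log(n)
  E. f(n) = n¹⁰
B < D < E < C < A

Comparing growth rates:
B = 2 log(n) is O(log n)
D = n² log(n) is O(n² log n)
E = n¹⁰ is O(n¹⁰)
C = 3ⁿ is O(3ⁿ)
A = 4ⁿ is O(4ⁿ)

Therefore, the order from slowest to fastest is: B < D < E < C < A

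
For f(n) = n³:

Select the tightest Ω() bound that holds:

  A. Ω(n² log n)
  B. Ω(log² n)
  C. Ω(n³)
C

f(n) = n³ is Ω(n³).
All listed options are valid Big-Ω bounds (lower bounds),
but Ω(n³) is the tightest (largest valid bound).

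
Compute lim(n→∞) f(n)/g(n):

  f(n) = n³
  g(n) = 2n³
1/2

Since n³ and 2n³ have the same growth rate (O(n³)),
the ratio converges to a constant: 1/2.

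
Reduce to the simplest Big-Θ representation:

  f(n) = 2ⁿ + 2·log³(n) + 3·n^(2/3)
Θ(2ⁿ)

Order the terms by growth rate: 2·log³(n) ≺ 3·n^(2/3) ≺ 2ⁿ.
The fastest-growing term 2ⁿ dominates as n → ∞; dropping its constant factor gives Θ(2ⁿ).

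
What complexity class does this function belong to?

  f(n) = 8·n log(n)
O(n log n)

The dominant term in 8·n log(n) is 8·n log(n), which is Θ(n log n).
Constants are absorbed, so the tightest bound is O(n log n).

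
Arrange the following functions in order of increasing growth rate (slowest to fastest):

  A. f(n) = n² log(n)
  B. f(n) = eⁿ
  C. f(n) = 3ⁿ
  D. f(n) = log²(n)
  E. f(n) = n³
D < A < E < B < C

Comparing growth rates:
D = log²(n) is O(log² n)
A = n² log(n) is O(n² log n)
E = n³ is O(n³)
B = eⁿ is O(eⁿ)
C = 3ⁿ is O(3ⁿ)

Therefore, the order from slowest to fastest is: D < A < E < B < C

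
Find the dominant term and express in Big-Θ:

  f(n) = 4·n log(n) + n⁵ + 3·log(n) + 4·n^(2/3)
Θ(n⁵)

Order the terms by growth rate: 3·log(n) ≺ 4·n^(2/3) ≺ 4·n log(n) ≺ n⁵.
The fastest-growing term n⁵ dominates as n → ∞; dropping its constant factor gives Θ(n⁵).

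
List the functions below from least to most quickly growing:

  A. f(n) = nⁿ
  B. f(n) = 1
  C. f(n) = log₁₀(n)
B < C < A

Comparing growth rates:
B = 1 is O(1)
C = log₁₀(n) is O(log n)
A = nⁿ is O(nⁿ)

Therefore, the order from slowest to fastest is: B < C < A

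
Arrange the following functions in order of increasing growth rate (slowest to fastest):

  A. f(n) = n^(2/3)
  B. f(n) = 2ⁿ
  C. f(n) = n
A < C < B

Comparing growth rates:
A = n^(2/3) is O(n^(2/3))
C = n is O(n)
B = 2ⁿ is O(2ⁿ)

Therefore, the order from slowest to fastest is: A < C < B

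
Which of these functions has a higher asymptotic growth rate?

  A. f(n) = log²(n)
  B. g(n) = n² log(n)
B

f(n) = log²(n) is O(log² n), while g(n) = n² log(n) is O(n² log n).
Since O(n² log n) grows faster than O(log² n), g(n) dominates.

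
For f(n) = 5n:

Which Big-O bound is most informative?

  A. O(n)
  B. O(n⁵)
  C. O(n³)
A

f(n) = 5n is O(n).
All listed options are valid Big-O bounds (upper bounds),
but O(n) is the tightest (smallest valid bound).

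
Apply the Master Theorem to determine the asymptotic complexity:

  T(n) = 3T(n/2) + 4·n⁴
Θ(n⁴)

Master Theorem: a = 3, b = 2, f(n) = 4·n⁴.
Compute the critical exponent d = log₂(3) = 1.585.
Compare f(n) = Θ(n⁴) against n^d:
  k = 4 > d = 1.585, so f(n) = Ω(n^(d+ε)) — Case 3.
  Regularity: a·(n/b)^4/n^4 = a/b^4 = 3/16 < 1 ✓.
  The top-level work dominates: T(n) = Θ(f(n)) = Θ(n⁴).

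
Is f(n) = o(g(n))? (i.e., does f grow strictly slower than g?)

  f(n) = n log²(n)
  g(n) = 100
False

f(n) = n log²(n) is O(n log² n), and g(n) = 100 is O(1).
Since O(n log² n) grows faster than or equal to O(1), f(n) = o(g(n)) is false.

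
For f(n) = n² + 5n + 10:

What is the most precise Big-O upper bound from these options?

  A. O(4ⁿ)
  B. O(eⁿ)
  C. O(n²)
C

f(n) = n² + 5n + 10 is O(n²).
All listed options are valid Big-O bounds (upper bounds),
but O(n²) is the tightest (smallest valid bound).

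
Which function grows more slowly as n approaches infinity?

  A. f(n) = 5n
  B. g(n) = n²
A

f(n) = 5n is O(n), while g(n) = n² is O(n²).
Since O(n) grows slower than O(n²), f(n) is dominated.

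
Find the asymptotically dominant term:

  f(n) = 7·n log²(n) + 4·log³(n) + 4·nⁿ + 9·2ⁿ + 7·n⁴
4·nⁿ

Looking at each term:
  - 7·n log²(n) is O(n log² n)
  - 4·log³(n) is O(log³ n)
  - 4·nⁿ is O(nⁿ)
  - 9·2ⁿ is O(2ⁿ)
  - 7·n⁴ is O(n⁴)

The term 4·nⁿ (O(nⁿ)) grows fastest and dominates all others.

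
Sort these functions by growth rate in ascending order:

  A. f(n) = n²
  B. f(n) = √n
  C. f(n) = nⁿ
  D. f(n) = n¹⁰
B < A < D < C

Comparing growth rates:
B = √n is O(√n)
A = n² is O(n²)
D = n¹⁰ is O(n¹⁰)
C = nⁿ is O(nⁿ)

Therefore, the order from slowest to fastest is: B < A < D < C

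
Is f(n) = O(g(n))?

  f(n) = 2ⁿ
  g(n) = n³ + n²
False

f(n) = 2ⁿ is O(2ⁿ), and g(n) = n³ + n² is O(n³).
Since O(2ⁿ) grows faster than O(n³), f(n) = O(g(n)) is false.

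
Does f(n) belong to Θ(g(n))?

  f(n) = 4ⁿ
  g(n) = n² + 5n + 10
False

f(n) = 4ⁿ is O(4ⁿ), and g(n) = n² + 5n + 10 is O(n²).
Since they have different growth rates, f(n) = Θ(g(n)) is false.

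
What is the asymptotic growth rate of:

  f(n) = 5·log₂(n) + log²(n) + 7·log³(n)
Θ(log³ n)

Order the terms by growth rate: 5·log₂(n) ≺ log²(n) ≺ 7·log³(n).
The fastest-growing term 7·log³(n) dominates as n → ∞; dropping its constant factor gives Θ(log³ n).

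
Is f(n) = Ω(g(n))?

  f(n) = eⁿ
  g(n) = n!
False

f(n) = eⁿ is O(eⁿ), and g(n) = n! is O(n!).
Since O(eⁿ) grows slower than O(n!), f(n) = Ω(g(n)) is false.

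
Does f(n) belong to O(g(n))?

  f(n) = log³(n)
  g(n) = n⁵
True

f(n) = log³(n) is O(log³ n), and g(n) = n⁵ is O(n⁵).
Since O(log³ n) ⊆ O(n⁵) (f grows no faster than g), f(n) = O(g(n)) is true.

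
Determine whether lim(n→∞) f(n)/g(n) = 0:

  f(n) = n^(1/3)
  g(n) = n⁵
True

f(n) = n^(1/3) is O(n^(1/3)), and g(n) = n⁵ is O(n⁵).
Since O(n^(1/3)) grows strictly slower than O(n⁵), f(n) = o(g(n)) is true.
This means lim(n→∞) f(n)/g(n) = 0.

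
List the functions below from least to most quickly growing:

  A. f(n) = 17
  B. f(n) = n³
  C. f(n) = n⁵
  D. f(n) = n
A < D < B < C

Comparing growth rates:
A = 17 is O(1)
D = n is O(n)
B = n³ is O(n³)
C = n⁵ is O(n⁵)

Therefore, the order from slowest to fastest is: A < D < B < C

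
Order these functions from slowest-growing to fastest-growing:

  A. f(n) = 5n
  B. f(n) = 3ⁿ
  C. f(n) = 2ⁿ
A < C < B

Comparing growth rates:
A = 5n is O(n)
C = 2ⁿ is O(2ⁿ)
B = 3ⁿ is O(3ⁿ)

Therefore, the order from slowest to fastest is: A < C < B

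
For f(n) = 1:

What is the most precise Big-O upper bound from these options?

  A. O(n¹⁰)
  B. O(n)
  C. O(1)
C

f(n) = 1 is O(1).
All listed options are valid Big-O bounds (upper bounds),
but O(1) is the tightest (smallest valid bound).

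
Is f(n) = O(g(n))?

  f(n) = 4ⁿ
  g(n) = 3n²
False

f(n) = 4ⁿ is O(4ⁿ), and g(n) = 3n² is O(n²).
Since O(4ⁿ) grows faster than O(n²), f(n) = O(g(n)) is false.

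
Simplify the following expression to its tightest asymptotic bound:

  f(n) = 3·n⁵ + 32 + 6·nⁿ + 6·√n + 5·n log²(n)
Θ(nⁿ)

Order the terms by growth rate: 32 ≺ 6·√n ≺ 5·n log²(n) ≺ 3·n⁵ ≺ 6·nⁿ.
The fastest-growing term 6·nⁿ dominates as n → ∞; dropping its constant factor gives Θ(nⁿ).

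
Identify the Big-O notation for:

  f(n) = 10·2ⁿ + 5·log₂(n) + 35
O(2ⁿ)

The dominant term in 10·2ⁿ + 5·log₂(n) + 35 is 10·2ⁿ, which is Θ(2ⁿ).
Lower-order terms (5·log₂(n), 35) are asymptotically negligible.
Constants are absorbed, so the tightest bound is O(2ⁿ).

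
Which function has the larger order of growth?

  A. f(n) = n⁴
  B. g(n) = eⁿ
B

f(n) = n⁴ is O(n⁴), while g(n) = eⁿ is O(eⁿ).
Since O(eⁿ) grows faster than O(n⁴), g(n) dominates.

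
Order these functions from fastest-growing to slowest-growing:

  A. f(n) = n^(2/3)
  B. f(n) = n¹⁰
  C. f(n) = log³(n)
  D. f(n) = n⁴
B > D > A > C

Comparing growth rates:
B = n¹⁰ is O(n¹⁰)
D = n⁴ is O(n⁴)
A = n^(2/3) is O(n^(2/3))
C = log³(n) is O(log³ n)

Therefore, the order from fastest to slowest is: B > D > A > C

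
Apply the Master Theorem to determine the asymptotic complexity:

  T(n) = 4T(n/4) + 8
Θ(n)

Master Theorem: a = 4, b = 4, f(n) = 8.
Compute the critical exponent d = log₄(4) = 1.
Compare f(n) = Θ(1) against n^d:
  k = 0 < d = 1, so f(n) = O(n^(d-ε)) — Case 1.
  The recursion cost dominates: T(n) = Θ(n^d) = Θ(n).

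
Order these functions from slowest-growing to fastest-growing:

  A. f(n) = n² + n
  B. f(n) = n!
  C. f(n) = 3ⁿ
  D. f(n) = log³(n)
D < A < C < B

Comparing growth rates:
D = log³(n) is O(log³ n)
A = n² + n is O(n²)
C = 3ⁿ is O(3ⁿ)
B = n! is O(n!)

Therefore, the order from slowest to fastest is: D < A < C < B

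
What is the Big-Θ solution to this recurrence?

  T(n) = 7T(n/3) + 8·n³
Θ(n³)

Master Theorem: a = 7, b = 3, f(n) = 8·n³.
Compute the critical exponent d = log₃(7) = 1.771.
Compare f(n) = Θ(n³) against n^d:
  k = 3 > d = 1.771, so f(n) = Ω(n^(d+ε)) — Case 3.
  Regularity: a·(n/b)^3/n^3 = a/b^3 = 7/27 < 1 ✓.
  The top-level work dominates: T(n) = Θ(f(n)) = Θ(n³).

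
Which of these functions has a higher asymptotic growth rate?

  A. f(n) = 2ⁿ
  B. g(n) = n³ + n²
A

f(n) = 2ⁿ is O(2ⁿ), while g(n) = n³ + n² is O(n³).
Since O(2ⁿ) grows faster than O(n³), f(n) dominates.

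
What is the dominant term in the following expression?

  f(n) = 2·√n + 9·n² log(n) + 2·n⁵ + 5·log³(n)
2·n⁵

Looking at each term:
  - 2·√n is O(√n)
  - 9·n² log(n) is O(n² log n)
  - 2·n⁵ is O(n⁵)
  - 5·log³(n) is O(log³ n)

The term 2·n⁵ (O(n⁵)) grows fastest and dominates all others.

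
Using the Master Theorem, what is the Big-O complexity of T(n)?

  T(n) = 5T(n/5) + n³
Θ(n³)

Master Theorem: a = 5, b = 5, f(n) = n³.
Compute the critical exponent d = log₅(5) = 1.
Compare f(n) = Θ(n³) against n^d:
  k = 3 > d = 1, so f(n) = Ω(n^(d+ε)) — Case 3.
  Regularity: a·(n/b)^3/n^3 = a/b^3 = 5/125 < 1 ✓.
  The top-level work dominates: T(n) = Θ(f(n)) = Θ(n³).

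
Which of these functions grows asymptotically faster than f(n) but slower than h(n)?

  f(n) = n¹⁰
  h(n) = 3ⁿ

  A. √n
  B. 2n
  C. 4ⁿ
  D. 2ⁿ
D

We need g(n) with n¹⁰ = o(g(n)) and g(n) = o(3ⁿ), i.e. O(n¹⁰) ≺ g ≺ O(3ⁿ).
Check each option:
  A. √n — O(√n) does not grow strictly faster than f(n)
  B. 2n — O(n) does not grow strictly faster than f(n)
  C. 4ⁿ — O(4ⁿ) does not grow strictly slower than h(n)
  D. 2ⁿ — O(2ⁿ) is strictly between O(n¹⁰) and O(3ⁿ) ✓

Only option D (2ⁿ) lies strictly between.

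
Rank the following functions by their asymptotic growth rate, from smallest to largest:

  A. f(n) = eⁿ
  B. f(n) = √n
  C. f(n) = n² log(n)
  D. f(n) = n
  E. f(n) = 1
E < B < D < C < A

Comparing growth rates:
E = 1 is O(1)
B = √n is O(√n)
D = n is O(n)
C = n² log(n) is O(n² log n)
A = eⁿ is O(eⁿ)

Therefore, the order from slowest to fastest is: E < B < D < C < A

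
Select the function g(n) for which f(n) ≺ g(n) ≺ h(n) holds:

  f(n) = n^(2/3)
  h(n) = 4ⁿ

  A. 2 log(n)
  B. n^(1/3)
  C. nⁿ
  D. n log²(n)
D

We need g(n) with n^(2/3) = o(g(n)) and g(n) = o(4ⁿ), i.e. O(n^(2/3)) ≺ g ≺ O(4ⁿ).
Check each option:
  A. 2 log(n) — O(log n) does not grow strictly faster than f(n)
  B. n^(1/3) — O(n^(1/3)) does not grow strictly faster than f(n)
  C. nⁿ — O(nⁿ) does not grow strictly slower than h(n)
  D. n log²(n) — O(n log² n) is strictly between O(n^(2/3)) and O(4ⁿ) ✓

Only option D (n log²(n)) lies strictly between.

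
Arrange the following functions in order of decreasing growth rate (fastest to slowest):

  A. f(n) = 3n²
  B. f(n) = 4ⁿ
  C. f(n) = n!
C > B > A

Comparing growth rates:
C = n! is O(n!)
B = 4ⁿ is O(4ⁿ)
A = 3n² is O(n²)

Therefore, the order from fastest to slowest is: C > B > A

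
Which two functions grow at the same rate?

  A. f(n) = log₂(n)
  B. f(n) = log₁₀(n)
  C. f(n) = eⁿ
A and B

Examining each function:
  A. log₂(n) is O(log n)
  B. log₁₀(n) is O(log n)
  C. eⁿ is O(eⁿ)

Functions A and B both have the same complexity class.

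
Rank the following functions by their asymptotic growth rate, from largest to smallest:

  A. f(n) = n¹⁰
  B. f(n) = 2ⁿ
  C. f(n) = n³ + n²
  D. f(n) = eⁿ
D > B > A > C

Comparing growth rates:
D = eⁿ is O(eⁿ)
B = 2ⁿ is O(2ⁿ)
A = n¹⁰ is O(n¹⁰)
C = n³ + n² is O(n³)

Therefore, the order from fastest to slowest is: D > B > A > C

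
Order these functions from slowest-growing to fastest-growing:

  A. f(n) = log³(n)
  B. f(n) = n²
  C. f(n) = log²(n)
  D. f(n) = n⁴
C < A < B < D

Comparing growth rates:
C = log²(n) is O(log² n)
A = log³(n) is O(log³ n)
B = n² is O(n²)
D = n⁴ is O(n⁴)

Therefore, the order from slowest to fastest is: C < A < B < D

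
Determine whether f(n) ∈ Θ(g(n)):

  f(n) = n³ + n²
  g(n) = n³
True

f(n) = n³ + n² and g(n) = n³ are both O(n³).
Since they have the same asymptotic growth rate, f(n) = Θ(g(n)) is true.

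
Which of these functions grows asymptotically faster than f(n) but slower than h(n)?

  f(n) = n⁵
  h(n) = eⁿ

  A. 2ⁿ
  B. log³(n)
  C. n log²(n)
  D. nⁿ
A

We need g(n) with n⁵ = o(g(n)) and g(n) = o(eⁿ), i.e. O(n⁵) ≺ g ≺ O(eⁿ).
Check each option:
  A. 2ⁿ — O(2ⁿ) is strictly between O(n⁵) and O(eⁿ) ✓
  B. log³(n) — O(log³ n) does not grow strictly faster than f(n)
  C. n log²(n) — O(n log² n) does not grow strictly faster than f(n)
  D. nⁿ — O(nⁿ) does not grow strictly slower than h(n)

Only option A (2ⁿ) lies strictly between.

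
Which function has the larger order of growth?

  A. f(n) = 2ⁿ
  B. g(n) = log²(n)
A

f(n) = 2ⁿ is O(2ⁿ), while g(n) = log²(n) is O(log² n).
Since O(2ⁿ) grows faster than O(log² n), f(n) dominates.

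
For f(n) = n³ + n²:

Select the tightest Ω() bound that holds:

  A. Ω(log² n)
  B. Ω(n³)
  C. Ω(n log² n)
B

f(n) = n³ + n² is Ω(n³).
All listed options are valid Big-Ω bounds (lower bounds),
but Ω(n³) is the tightest (largest valid bound).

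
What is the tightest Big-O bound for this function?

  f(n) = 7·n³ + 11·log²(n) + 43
O(n³)

The dominant term in 7·n³ + 11·log²(n) + 43 is 7·n³, which is Θ(n³).
Lower-order terms (11·log²(n), 43) are asymptotically negligible.
Constants are absorbed, so the tightest bound is O(n³).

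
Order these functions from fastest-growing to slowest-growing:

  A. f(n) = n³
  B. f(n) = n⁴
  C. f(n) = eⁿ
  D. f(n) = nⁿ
D > C > B > A

Comparing growth rates:
D = nⁿ is O(nⁿ)
C = eⁿ is O(eⁿ)
B = n⁴ is O(n⁴)
A = n³ is O(n³)

Therefore, the order from fastest to slowest is: D > C > B > A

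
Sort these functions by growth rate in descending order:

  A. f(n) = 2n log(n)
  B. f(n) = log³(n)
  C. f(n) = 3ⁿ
C > A > B

Comparing growth rates:
C = 3ⁿ is O(3ⁿ)
A = 2n log(n) is O(n log n)
B = log³(n) is O(log³ n)

Therefore, the order from fastest to slowest is: C > A > B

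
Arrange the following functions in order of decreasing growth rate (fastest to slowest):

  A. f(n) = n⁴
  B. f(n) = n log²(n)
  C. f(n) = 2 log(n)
A > B > C

Comparing growth rates:
A = n⁴ is O(n⁴)
B = n log²(n) is O(n log² n)
C = 2 log(n) is O(log n)

Therefore, the order from fastest to slowest is: A > B > C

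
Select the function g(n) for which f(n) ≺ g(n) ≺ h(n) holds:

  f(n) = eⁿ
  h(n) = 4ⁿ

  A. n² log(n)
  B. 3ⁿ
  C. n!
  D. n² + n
B

We need g(n) with eⁿ = o(g(n)) and g(n) = o(4ⁿ), i.e. O(eⁿ) ≺ g ≺ O(4ⁿ).
Check each option:
  A. n² log(n) — O(n² log n) does not grow strictly faster than f(n)
  B. 3ⁿ — O(3ⁿ) is strictly between O(eⁿ) and O(4ⁿ) ✓
  C. n! — O(n!) does not grow strictly slower than h(n)
  D. n² + n — O(n²) does not grow strictly faster than f(n)

Only option B (3ⁿ) lies strictly between.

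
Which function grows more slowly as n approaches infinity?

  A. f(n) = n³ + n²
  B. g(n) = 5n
B

f(n) = n³ + n² is O(n³), while g(n) = 5n is O(n).
Since O(n) grows slower than O(n³), g(n) is dominated.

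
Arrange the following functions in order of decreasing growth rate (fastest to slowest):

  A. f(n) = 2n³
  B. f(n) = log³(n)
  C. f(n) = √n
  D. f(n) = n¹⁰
D > A > C > B

Comparing growth rates:
D = n¹⁰ is O(n¹⁰)
A = 2n³ is O(n³)
C = √n is O(√n)
B = log³(n) is O(log³ n)

Therefore, the order from fastest to slowest is: D > A > C > B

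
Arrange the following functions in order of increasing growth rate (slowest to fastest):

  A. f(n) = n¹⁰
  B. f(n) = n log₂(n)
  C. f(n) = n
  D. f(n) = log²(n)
D < C < B < A

Comparing growth rates:
D = log²(n) is O(log² n)
C = n is O(n)
B = n log₂(n) is O(n log n)
A = n¹⁰ is O(n¹⁰)

Therefore, the order from slowest to fastest is: D < C < B < A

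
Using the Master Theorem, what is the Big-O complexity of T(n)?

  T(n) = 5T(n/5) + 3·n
Θ(n log n)

Master Theorem: a = 5, b = 5, f(n) = 3·n.
Compute the critical exponent d = log₅(5) = 1.
Compare f(n) = Θ(n) against n^d:
  k = 1 = d, so f(n) = Θ(n^d) — Case 2.
  Work is balanced across levels: T(n) = Θ(n^d log n) = Θ(n log n).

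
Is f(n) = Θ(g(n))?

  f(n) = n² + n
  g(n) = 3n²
True

f(n) = n² + n and g(n) = 3n² are both O(n²).
Since they have the same asymptotic growth rate, f(n) = Θ(g(n)) is true.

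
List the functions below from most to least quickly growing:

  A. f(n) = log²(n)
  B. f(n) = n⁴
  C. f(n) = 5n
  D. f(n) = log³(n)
B > C > D > A

Comparing growth rates:
B = n⁴ is O(n⁴)
C = 5n is O(n)
D = log³(n) is O(log³ n)
A = log²(n) is O(log² n)

Therefore, the order from fastest to slowest is: B > C > D > A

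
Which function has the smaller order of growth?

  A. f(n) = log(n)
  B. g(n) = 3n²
A

f(n) = log(n) is O(log n), while g(n) = 3n² is O(n²).
Since O(log n) grows slower than O(n²), f(n) is dominated.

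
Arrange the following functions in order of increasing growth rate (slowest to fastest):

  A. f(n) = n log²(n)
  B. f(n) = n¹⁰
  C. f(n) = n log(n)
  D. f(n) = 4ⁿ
C < A < B < D

Comparing growth rates:
C = n log(n) is O(n log n)
A = n log²(n) is O(n log² n)
B = n¹⁰ is O(n¹⁰)
D = 4ⁿ is O(4ⁿ)

Therefore, the order from slowest to fastest is: C < A < B < D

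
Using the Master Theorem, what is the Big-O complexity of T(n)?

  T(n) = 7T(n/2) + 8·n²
Θ(n^log₂(7))

Master Theorem: a = 7, b = 2, f(n) = 8·n².
Compute the critical exponent d = log₂(7) = 2.807.
Compare f(n) = Θ(n²) against n^d:
  k = 2 < d = 2.807, so f(n) = O(n^(d-ε)) — Case 1.
  The recursion cost dominates: T(n) = Θ(n^d) = Θ(n^log₂(7)).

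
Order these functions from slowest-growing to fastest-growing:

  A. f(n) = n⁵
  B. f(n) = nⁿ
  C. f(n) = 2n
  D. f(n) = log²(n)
D < C < A < B

Comparing growth rates:
D = log²(n) is O(log² n)
C = 2n is O(n)
A = n⁵ is O(n⁵)
B = nⁿ is O(nⁿ)

Therefore, the order from slowest to fastest is: D < C < A < B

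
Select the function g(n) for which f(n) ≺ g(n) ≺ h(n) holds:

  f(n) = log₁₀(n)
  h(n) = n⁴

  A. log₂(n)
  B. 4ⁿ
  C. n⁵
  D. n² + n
D

We need g(n) with log₁₀(n) = o(g(n)) and g(n) = o(n⁴), i.e. O(log n) ≺ g ≺ O(n⁴).
Check each option:
  A. log₂(n) — O(log n) does not grow strictly faster than f(n)
  B. 4ⁿ — O(4ⁿ) does not grow strictly slower than h(n)
  C. n⁵ — O(n⁵) does not grow strictly slower than h(n)
  D. n² + n — O(n²) is strictly between O(log n) and O(n⁴) ✓

Only option D (n² + n) lies strictly between.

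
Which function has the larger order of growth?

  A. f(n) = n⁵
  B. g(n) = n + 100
A

f(n) = n⁵ is O(n⁵), while g(n) = n + 100 is O(n).
Since O(n⁵) grows faster than O(n), f(n) dominates.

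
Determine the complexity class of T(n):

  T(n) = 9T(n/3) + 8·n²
Θ(n² log n)

Master Theorem: a = 9, b = 3, f(n) = 8·n².
Compute the critical exponent d = log₃(9) = 2.
Compare f(n) = Θ(n²) against n^d:
  k = 2 = d, so f(n) = Θ(n^d) — Case 2.
  Work is balanced across levels: T(n) = Θ(n^d log n) = Θ(n² log n).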